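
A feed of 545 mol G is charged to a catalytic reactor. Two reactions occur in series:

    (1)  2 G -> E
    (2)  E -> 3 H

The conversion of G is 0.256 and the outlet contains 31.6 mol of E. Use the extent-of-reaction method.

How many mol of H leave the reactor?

Conversion of G: G consumed = 2ξ₁ = 0.256 × 545 → ξ₁ = 69.76 mol.
E balance: n_E = 0 + 1ξ₁ − 1ξ₂ = 31.6 → ξ₂ = (1·69.76 − 31.6)/1 = 38.16 mol.
Outlet amounts (n = n₀ + Σ ν·ξ):
  G: 545 − 2(69.76) = 405.5
  E: 0 + 1(69.76) − 1(38.16) = 31.6
  H: 0 + 3(38.16) = 114.5

114 mol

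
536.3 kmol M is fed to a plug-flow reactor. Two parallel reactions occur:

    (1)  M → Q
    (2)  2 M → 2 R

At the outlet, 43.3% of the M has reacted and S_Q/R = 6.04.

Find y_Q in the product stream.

Conversion of M: M consumed = 0.433 × 536.3 = 232.2 kmol = 1ξ₁ + 2ξ₂.
Selectivity: 1ξ₁ / (2ξ₂) = 6.04 → ξ₁ = 12.08 ξ₂.
Substitute: (1·12.08 + 2) ξ₂ = 232.2 → ξ₂ = 16.49 kmol, ξ₁ = 199.2 kmol.
Outlet amounts (n = n₀ + Σ ν·ξ):
  M: 536.3 − 1(199.2) − 2(16.49) = 304.1
  Q: 0 + 1(199.2) = 199.2
  R: 0 + 2(16.49) = 32.99
Total out = 536.3 kmol; y_Q = 199.2 / 536.3 = 0.3715.

0.371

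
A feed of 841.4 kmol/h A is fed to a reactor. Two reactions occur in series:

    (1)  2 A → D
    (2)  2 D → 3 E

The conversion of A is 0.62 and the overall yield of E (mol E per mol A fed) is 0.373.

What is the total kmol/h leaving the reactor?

685 kmol/h

Conversion of A: A consumed = 2ξ₁ = 0.62 × 841.4 → ξ₁ = 260.8 kmol/h.
Yield of E: 3ξ₂ / 841.4 = 0.373 → ξ₂ = 104.6 kmol/h.
Outlet amounts (n = n₀ + Σ ν·ξ):
  A: 841.4 − 2(260.8) = 319.7
  D: 0 + 1(260.8) − 2(104.6) = 51.61
  E: 0 + 3(104.6) = 313.8
Total out = 319.7 + 51.61 + 313.8 = 685.2 kmol/h.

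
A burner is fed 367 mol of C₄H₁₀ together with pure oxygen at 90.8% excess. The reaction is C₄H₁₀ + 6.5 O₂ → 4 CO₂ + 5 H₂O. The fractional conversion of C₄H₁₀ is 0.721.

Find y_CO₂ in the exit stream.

0.199

Stoichiometric O₂ = 6.5 × 367 = 2386 mol; O₂ fed = 2386 × 1.908 = 4552 mol.
Fuel reacted = 0.721 × 367 → ξ = 264.6 mol.
Outlet (n = n₀ + ν ξ):
  C₄H₁₀: 367 − 1(264.6) = 102.4
  O₂: 4552 − 6.5(264.6) = 2832
  CO₂: 0 + 4(264.6) = 1058
  H₂O: 0 + 5(264.6) = 1323
Total out = 5315 mol; y_CO₂ = 1058 / 5315 = 0.1991.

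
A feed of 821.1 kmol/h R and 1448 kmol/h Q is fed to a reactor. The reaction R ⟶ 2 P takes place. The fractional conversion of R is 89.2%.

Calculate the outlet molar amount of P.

R reacted = 0.892 × 821.1 = 732.4 kmol/h; ν_R = −1, so ξ = 732.4/1 = 732.4 kmol/h.
Outlet amounts (n = n₀ + ν ξ):
  R: 821.1 − 1(732.4) = 88.68
  P: 0 + 2(732.4) = 1465
  Q: 1448 (inert)

1460 kmol/h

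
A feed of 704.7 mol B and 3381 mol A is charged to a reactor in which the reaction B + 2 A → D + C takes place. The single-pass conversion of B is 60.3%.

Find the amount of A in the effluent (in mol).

B reacted = 0.603 × 704.7 = 424.9 mol; ν_B = −1, so ξ = 424.9/1 = 424.9 mol.
Outlet amounts (n = n₀ + ν ξ):
  B: 704.7 − 1(424.9) = 279.8
  A: 3381 − 2(424.9) = 2531
  D: 0 + 1(424.9) = 424.9
  C: 0 + 1(424.9) = 424.9

2530 mol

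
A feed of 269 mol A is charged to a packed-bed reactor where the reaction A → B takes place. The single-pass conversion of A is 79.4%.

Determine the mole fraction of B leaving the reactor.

A reacted = 0.794 × 269 = 213.6 mol; ν_A = −1, so ξ = 213.6/1 = 213.6 mol.
Outlet amounts (n = n₀ + ν ξ):
  A: 269 − 1(213.6) = 55.41
  B: 0 + 1(213.6) = 213.6
Total out = 269 mol; y_B = 213.6 / 269 = 0.794.

0.794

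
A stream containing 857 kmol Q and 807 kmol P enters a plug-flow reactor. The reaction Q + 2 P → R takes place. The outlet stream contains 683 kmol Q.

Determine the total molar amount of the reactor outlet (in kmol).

1320 kmol

For Q: n = n₀ − 1ξ → 683 = 857 − 1ξ, giving ξ = 174 kmol.
Outlet amounts (n = n₀ + ν ξ):
  Q: 857 − 1(174) = 683
  P: 807 − 2(174) = 459
  R: 0 + 1(174) = 174
Total out = 683 + 459 + 174 = 1316 kmol.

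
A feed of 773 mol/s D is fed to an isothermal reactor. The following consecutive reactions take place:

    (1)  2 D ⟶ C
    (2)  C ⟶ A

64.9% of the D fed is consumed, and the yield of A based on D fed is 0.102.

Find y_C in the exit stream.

Conversion of D: D consumed = 2ξ₁ = 0.649 × 773 → ξ₁ = 250.8 mol/s.
Yield of A: 1ξ₂ / 773 = 0.102 → ξ₂ = 78.85 mol/s.
Outlet amounts (n = n₀ + Σ ν·ξ):
  D: 773 − 2(250.8) = 271.3
  C: 0 + 1(250.8) − 1(78.85) = 172
  A: 0 + 1(78.85) = 78.85
Total out = 522.2 mol/s; y_C = 172 / 522.2 = 0.3294.

0.329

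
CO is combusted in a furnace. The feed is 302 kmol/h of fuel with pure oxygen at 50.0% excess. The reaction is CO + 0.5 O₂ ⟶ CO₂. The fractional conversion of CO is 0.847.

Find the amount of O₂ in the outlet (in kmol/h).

Stoichiometric O₂ = 0.5 × 302 = 151 kmol/h; O₂ fed = 151 × 1.500 = 226.5 kmol/h.
Fuel reacted = 0.847 × 302 → ξ = 255.8 kmol/h.
Outlet (n = n₀ + ν ξ):
  CO: 302 − 1(255.8) = 46.21
  O₂: 226.5 − 0.5(255.8) = 98.6
  CO₂: 0 + 1(255.8) = 255.8

98.6 kmol/h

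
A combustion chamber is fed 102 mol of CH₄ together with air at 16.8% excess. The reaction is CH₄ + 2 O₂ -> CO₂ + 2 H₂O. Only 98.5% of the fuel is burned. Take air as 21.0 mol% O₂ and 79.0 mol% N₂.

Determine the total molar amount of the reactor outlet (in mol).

Stoichiometric O₂ = 2 × 102 = 204 mol; O₂ fed = 204 × 1.168 = 238.3 mol.
N₂ fed = 238.3 × 79/21 = 896.4 mol.
Fuel reacted = 0.985 × 102 → ξ = 100.5 mol.
Outlet (n = n₀ + ν ξ):
  CH₄: 102 − 1(100.5) = 1.53
  O₂: 238.3 − 2(100.5) = 37.33
  N₂: 896.4 (inert)
  CO₂: 0 + 1(100.5) = 100.5
  H₂O: 0 + 2(100.5) = 200.9
Total out = 1.53 + 37.33 + 896.4 + 100.5 + 200.9 = 1237 mol.

1240 mol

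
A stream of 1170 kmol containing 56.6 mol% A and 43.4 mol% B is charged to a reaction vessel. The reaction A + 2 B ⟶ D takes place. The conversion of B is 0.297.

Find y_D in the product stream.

0.074

B reacted = 0.297 × 507.8 = 150.8 kmol; ν_B = −2, so ξ = 150.8/2 = 75.41 kmol.
Outlet amounts (n = n₀ + ν ξ):
  A: 662.2 − 1(75.41) = 586.8
  B: 507.8 − 2(75.41) = 357
  D: 0 + 1(75.41) = 75.41
Total out = 1019 kmol; y_D = 75.41 / 1019 = 0.07399.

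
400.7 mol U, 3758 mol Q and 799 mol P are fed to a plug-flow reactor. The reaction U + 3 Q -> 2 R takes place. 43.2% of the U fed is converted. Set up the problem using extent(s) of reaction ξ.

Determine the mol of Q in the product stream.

3240 mol

U reacted = 0.432 × 400.7 = 173.1 mol; ν_U = −1, so ξ = 173.1/1 = 173.1 mol.
Outlet amounts (n = n₀ + ν ξ):
  U: 400.7 − 1(173.1) = 227.6
  Q: 3758 − 3(173.1) = 3239
  R: 0 + 2(173.1) = 346.2
  P: 799 (inert)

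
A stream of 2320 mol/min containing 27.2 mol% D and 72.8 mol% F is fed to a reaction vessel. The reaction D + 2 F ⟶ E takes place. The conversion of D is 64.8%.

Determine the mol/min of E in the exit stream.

D reacted = 0.648 × 631 = 408.9 mol/min; ν_D = −1, so ξ = 408.9/1 = 408.9 mol/min.
Outlet amounts (n = n₀ + ν ξ):
  D: 631 − 1(408.9) = 222.1
  F: 1689 − 2(408.9) = 871.1
  E: 0 + 1(408.9) = 408.9

409 mol/min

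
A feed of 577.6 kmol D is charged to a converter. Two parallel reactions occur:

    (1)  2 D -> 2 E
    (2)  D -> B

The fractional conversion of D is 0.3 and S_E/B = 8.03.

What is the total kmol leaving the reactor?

Conversion of D: D consumed = 0.3 × 577.6 = 173.3 kmol = 2ξ₁ + 1ξ₂.
Selectivity: 2ξ₁ / (1ξ₂) = 8.03 → ξ₁ = 4.015 ξ₂.
Substitute: (2·4.015 + 1) ξ₂ = 173.3 → ξ₂ = 19.19 kmol, ξ₁ = 77.05 kmol.
Outlet amounts (n = n₀ + Σ ν·ξ):
  D: 577.6 − 2(77.05) − 1(19.19) = 404.3
  E: 0 + 2(77.05) = 154.1
  B: 0 + 1(19.19) = 19.19
Total out = 404.3 + 154.1 + 19.19 = 577.6 kmol.

578 kmol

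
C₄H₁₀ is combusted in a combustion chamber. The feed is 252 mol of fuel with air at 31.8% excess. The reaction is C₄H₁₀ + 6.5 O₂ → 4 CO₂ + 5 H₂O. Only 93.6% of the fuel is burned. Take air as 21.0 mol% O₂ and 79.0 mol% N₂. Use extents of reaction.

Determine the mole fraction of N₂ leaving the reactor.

Stoichiometric O₂ = 6.5 × 252 = 1638 mol; O₂ fed = 1638 × 1.318 = 2159 mol.
N₂ fed = 2159 × 79/21 = 8122 mol.
Fuel reacted = 0.936 × 252 → ξ = 235.9 mol.
Outlet (n = n₀ + ν ξ):
  C₄H₁₀: 252 − 1(235.9) = 16.13
  O₂: 2159 − 6.5(235.9) = 625.7
  N₂: 8122 (inert)
  CO₂: 0 + 4(235.9) = 943.5
  H₂O: 0 + 5(235.9) = 1179
Total out = 10890 mol; y_N₂ = 8122 / 10890 = 0.746.

0.746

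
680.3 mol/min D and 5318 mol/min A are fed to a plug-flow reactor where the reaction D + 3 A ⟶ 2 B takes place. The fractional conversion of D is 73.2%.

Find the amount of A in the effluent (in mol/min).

D reacted = 0.732 × 680.3 = 498 mol/min; ν_D = −1, so ξ = 498/1 = 498 mol/min.
Outlet amounts (n = n₀ + ν ξ):
  D: 680.3 − 1(498) = 182.3
  A: 5318 − 3(498) = 3824
  B: 0 + 2(498) = 996

3820 mol/min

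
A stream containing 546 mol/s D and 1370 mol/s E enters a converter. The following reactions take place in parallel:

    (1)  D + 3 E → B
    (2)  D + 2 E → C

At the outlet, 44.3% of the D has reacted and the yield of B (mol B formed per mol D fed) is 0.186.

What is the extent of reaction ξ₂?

Yield of B: 1ξ₁ / 546 = 0.186 → ξ₁ = 101.6 mol/s.
Conversion of D: 1ξ₁ + 1ξ₂ = 0.443 × 546 = 241.9 → ξ₂ = 140.3 mol/s.
Outlet amounts (n = n₀ + Σ ν·ξ):
  D: 546 − 1(101.6) − 1(140.3) = 304.1
  E: 1370 − 3(101.6) − 2(140.3) = 784.7
  B: 0 + 1(101.6) = 101.6
  C: 0 + 1(140.3) = 140.3

ξ₂ = 140 mol/s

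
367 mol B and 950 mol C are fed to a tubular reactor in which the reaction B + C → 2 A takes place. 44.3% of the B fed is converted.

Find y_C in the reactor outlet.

B reacted = 0.443 × 367 = 162.6 mol; ν_B = −1, so ξ = 162.6/1 = 162.6 mol.
Outlet amounts (n = n₀ + ν ξ):
  B: 367 − 1(162.6) = 204.4
  C: 950 − 1(162.6) = 787.4
  A: 0 + 2(162.6) = 325.2
Total out = 1317 mol; y_C = 787.4 / 1317 = 0.5979.

0.598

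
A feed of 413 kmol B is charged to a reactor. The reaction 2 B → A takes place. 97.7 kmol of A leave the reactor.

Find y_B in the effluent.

For A: n = n₀ + 1ξ → 97.7 = 0 + 1ξ, giving ξ = 97.7 kmol.
Outlet amounts (n = n₀ + ν ξ):
  B: 413 − 2(97.7) = 217.6
  A: 0 + 1(97.7) = 97.7
Total out = 315.3 kmol; y_B = 217.6 / 315.3 = 0.6901.

0.69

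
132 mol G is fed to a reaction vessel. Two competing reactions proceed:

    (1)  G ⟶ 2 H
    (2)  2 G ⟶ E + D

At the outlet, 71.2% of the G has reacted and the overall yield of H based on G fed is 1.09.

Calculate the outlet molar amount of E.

11 mol

Yield of H: 2ξ₁ / 132 = 1.09 → ξ₁ = 71.94 mol.
Conversion of G: 1ξ₁ + 2ξ₂ = 0.712 × 132 = 93.98 → ξ₂ = 11.02 mol.
Outlet amounts (n = n₀ + Σ ν·ξ):
  G: 132 − 1(71.94) − 2(11.02) = 38.02
  H: 0 + 2(71.94) = 143.9
  E: 0 + 1(11.02) = 11.02
  D: 0 + 1(11.02) = 11.02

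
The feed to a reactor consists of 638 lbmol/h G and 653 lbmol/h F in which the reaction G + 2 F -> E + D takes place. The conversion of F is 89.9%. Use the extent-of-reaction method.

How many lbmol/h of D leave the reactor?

294 lbmol/h

F reacted = 0.899 × 653 = 587 lbmol/h; ν_F = −2, so ξ = 587/2 = 293.5 lbmol/h.
Outlet amounts (n = n₀ + ν ξ):
  G: 638 − 1(293.5) = 344.5
  F: 653 − 2(293.5) = 65.95
  E: 0 + 1(293.5) = 293.5
  D: 0 + 1(293.5) = 293.5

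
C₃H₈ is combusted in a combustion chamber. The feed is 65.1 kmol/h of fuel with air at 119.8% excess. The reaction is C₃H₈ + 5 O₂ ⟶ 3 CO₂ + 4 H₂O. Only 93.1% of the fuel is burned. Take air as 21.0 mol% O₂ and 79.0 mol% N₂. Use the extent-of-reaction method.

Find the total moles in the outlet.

Stoichiometric O₂ = 5 × 65.1 = 325.5 kmol/h; O₂ fed = 325.5 × 2.198 = 715.4 kmol/h.
N₂ fed = 715.4 × 79/21 = 2691 kmol/h.
Fuel reacted = 0.931 × 65.1 → ξ = 60.61 kmol/h.
Outlet (n = n₀ + ν ξ):
  C₃H₈: 65.1 − 1(60.61) = 4.492
  O₂: 715.4 − 5(60.61) = 412.4
  N₂: 2691 (inert)
  CO₂: 0 + 3(60.61) = 181.8
  H₂O: 0 + 4(60.61) = 242.4
Total out = 4.492 + 412.4 + 2691 + 181.8 + 242.4 = 3533 kmol/h.

3530 kmol/h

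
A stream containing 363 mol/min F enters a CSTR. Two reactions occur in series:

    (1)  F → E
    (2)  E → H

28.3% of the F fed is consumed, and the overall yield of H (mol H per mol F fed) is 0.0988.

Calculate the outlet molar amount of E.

66.9 mol/min

Conversion of F: F consumed = 1ξ₁ = 0.283 × 363 → ξ₁ = 102.7 mol/min.
Yield of H: 1ξ₂ / 363 = 0.0988 → ξ₂ = 35.86 mol/min.
Outlet amounts (n = n₀ + Σ ν·ξ):
  F: 363 − 1(102.7) = 260.3
  E: 0 + 1(102.7) − 1(35.86) = 66.86
  H: 0 + 1(35.86) = 35.86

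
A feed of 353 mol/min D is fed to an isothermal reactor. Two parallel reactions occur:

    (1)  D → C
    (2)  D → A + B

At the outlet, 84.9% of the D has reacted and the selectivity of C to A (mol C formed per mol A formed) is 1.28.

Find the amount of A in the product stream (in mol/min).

Conversion of D: D consumed = 0.849 × 353 = 299.7 mol/min = 1ξ₁ + 1ξ₂.
Selectivity: 1ξ₁ / (1ξ₂) = 1.28 → ξ₁ = 1.28 ξ₂.
Substitute: (1·1.28 + 1) ξ₂ = 299.7 → ξ₂ = 131.4 mol/min, ξ₁ = 168.3 mol/min.
Outlet amounts (n = n₀ + Σ ν·ξ):
  D: 353 − 1(168.3) − 1(131.4) = 53.3
  C: 0 + 1(168.3) = 168.3
  A: 0 + 1(131.4) = 131.4
  B: 0 + 1(131.4) = 131.4

131 mol/min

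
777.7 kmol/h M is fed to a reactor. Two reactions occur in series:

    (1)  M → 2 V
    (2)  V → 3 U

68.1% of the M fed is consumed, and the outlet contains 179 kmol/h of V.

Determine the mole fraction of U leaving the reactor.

0.861

Conversion of M: M consumed = 1ξ₁ = 0.681 × 777.7 → ξ₁ = 529.6 kmol/h.
V balance: n_V = 0 + 2ξ₁ − 1ξ₂ = 179 → ξ₂ = (2·529.6 − 179)/1 = 880.2 kmol/h.
Outlet amounts (n = n₀ + Σ ν·ξ):
  M: 777.7 − 1(529.6) = 248.1
  V: 0 + 2(529.6) − 1(880.2) = 179
  U: 0 + 3(880.2) = 2641
Total out = 3068 kmol/h; y_U = 2641 / 3068 = 0.8608.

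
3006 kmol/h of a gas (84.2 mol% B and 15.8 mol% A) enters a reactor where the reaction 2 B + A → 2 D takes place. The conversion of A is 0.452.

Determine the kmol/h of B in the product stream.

2100 kmol/h

A reacted = 0.452 × 474.9 = 214.7 kmol/h; ν_A = −1, so ξ = 214.7/1 = 214.7 kmol/h.
Outlet amounts (n = n₀ + ν ξ):
  B: 2531 − 2(214.7) = 2102
  A: 474.9 − 1(214.7) = 260.3
  D: 0 + 2(214.7) = 429.4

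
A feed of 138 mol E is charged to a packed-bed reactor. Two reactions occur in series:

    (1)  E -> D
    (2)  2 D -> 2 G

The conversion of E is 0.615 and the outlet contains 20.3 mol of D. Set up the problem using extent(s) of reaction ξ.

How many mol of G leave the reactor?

Conversion of E: E consumed = 1ξ₁ = 0.615 × 138 → ξ₁ = 84.87 mol.
D balance: n_D = 0 + 1ξ₁ − 2ξ₂ = 20.3 → ξ₂ = (1·84.87 − 20.3)/2 = 32.29 mol.
Outlet amounts (n = n₀ + Σ ν·ξ):
  E: 138 − 1(84.87) = 53.13
  D: 0 + 1(84.87) − 2(32.29) = 20.3
  G: 0 + 2(32.29) = 64.57

64.6 mol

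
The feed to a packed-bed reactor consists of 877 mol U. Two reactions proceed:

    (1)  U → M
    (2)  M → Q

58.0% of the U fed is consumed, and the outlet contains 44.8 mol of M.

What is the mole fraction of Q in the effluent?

0.529

Conversion of U: U consumed = 1ξ₁ = 0.58 × 877 → ξ₁ = 508.7 mol.
M balance: n_M = 0 + 1ξ₁ − 1ξ₂ = 44.8 → ξ₂ = (1·508.7 − 44.8)/1 = 463.9 mol.
Outlet amounts (n = n₀ + Σ ν·ξ):
  U: 877 − 1(508.7) = 368.3
  M: 0 + 1(508.7) − 1(463.9) = 44.8
  Q: 0 + 1(463.9) = 463.9
Total out = 877 mol; y_Q = 463.9 / 877 = 0.5289.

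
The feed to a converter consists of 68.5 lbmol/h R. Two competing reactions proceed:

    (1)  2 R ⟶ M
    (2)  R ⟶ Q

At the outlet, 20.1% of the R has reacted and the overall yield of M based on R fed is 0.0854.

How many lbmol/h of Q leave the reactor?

2.07 lbmol/h

Yield of M: 1ξ₁ / 68.5 = 0.0854 → ξ₁ = 5.85 lbmol/h.
Conversion of R: 2ξ₁ + 1ξ₂ = 0.201 × 68.5 = 13.77 → ξ₂ = 2.069 lbmol/h.
Outlet amounts (n = n₀ + Σ ν·ξ):
  R: 68.5 − 2(5.85) − 1(2.069) = 54.73
  M: 0 + 1(5.85) = 5.85
  Q: 0 + 1(2.069) = 2.069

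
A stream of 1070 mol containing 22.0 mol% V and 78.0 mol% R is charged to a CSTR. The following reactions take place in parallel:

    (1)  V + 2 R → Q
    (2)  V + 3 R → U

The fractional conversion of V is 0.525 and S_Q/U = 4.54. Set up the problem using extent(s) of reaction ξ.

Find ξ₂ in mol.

Conversion of V: V consumed = 0.525 × 235.4 = 123.6 mol = 1ξ₁ + 1ξ₂.
Selectivity: 1ξ₁ / (1ξ₂) = 4.54 → ξ₁ = 4.54 ξ₂.
Substitute: (1·4.54 + 1) ξ₂ = 123.6 → ξ₂ = 22.31 mol, ξ₁ = 101.3 mol.
Outlet amounts (n = n₀ + Σ ν·ξ):
  V: 235.4 − 1(101.3) − 1(22.31) = 111.8
  R: 834.6 − 2(101.3) − 3(22.31) = 565.1
  Q: 0 + 1(101.3) = 101.3
  U: 0 + 1(22.31) = 22.31

ξ₂ = 22.3 mol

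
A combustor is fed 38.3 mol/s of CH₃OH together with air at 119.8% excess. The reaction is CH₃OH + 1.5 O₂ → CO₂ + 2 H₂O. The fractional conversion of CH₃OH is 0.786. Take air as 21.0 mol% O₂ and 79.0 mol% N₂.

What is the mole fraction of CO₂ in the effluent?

0.046

Stoichiometric O₂ = 1.5 × 38.3 = 57.45 mol/s; O₂ fed = 57.45 × 2.198 = 126.3 mol/s.
N₂ fed = 126.3 × 79/21 = 475 mol/s.
Fuel reacted = 0.786 × 38.3 → ξ = 30.1 mol/s.
Outlet (n = n₀ + ν ξ):
  CH₃OH: 38.3 − 1(30.1) = 8.196
  O₂: 126.3 − 1.5(30.1) = 81.12
  N₂: 475 (inert)
  CO₂: 0 + 1(30.1) = 30.1
  H₂O: 0 + 2(30.1) = 60.21
Total out = 654.7 mol/s; y_CO₂ = 30.1 / 654.7 = 0.04598.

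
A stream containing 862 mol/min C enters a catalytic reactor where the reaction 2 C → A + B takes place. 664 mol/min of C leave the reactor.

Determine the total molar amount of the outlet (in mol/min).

For C: n = n₀ − 2ξ → 664 = 862 − 2ξ, giving ξ = 99 mol/min.
Outlet amounts (n = n₀ + ν ξ):
  C: 862 − 2(99) = 664
  A: 0 + 1(99) = 99
  B: 0 + 1(99) = 99
Total out = 664 + 99 + 99 = 862 mol/min.

862 mol/min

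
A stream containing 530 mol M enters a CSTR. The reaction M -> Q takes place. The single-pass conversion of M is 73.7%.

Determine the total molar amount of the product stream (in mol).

M reacted = 0.737 × 530 = 390.6 mol; ν_M = −1, so ξ = 390.6/1 = 390.6 mol.
Outlet amounts (n = n₀ + ν ξ):
  M: 530 − 1(390.6) = 139.4
  Q: 0 + 1(390.6) = 390.6
Total out = 139.4 + 390.6 = 530 mol.

530 mol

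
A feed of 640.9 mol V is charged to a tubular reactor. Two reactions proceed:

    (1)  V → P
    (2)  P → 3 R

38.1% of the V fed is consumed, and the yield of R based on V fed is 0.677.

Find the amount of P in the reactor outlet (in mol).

99.6 mol

Conversion of V: V consumed = 1ξ₁ = 0.381 × 640.9 → ξ₁ = 244.2 mol.
Yield of R: 3ξ₂ / 640.9 = 0.677 → ξ₂ = 144.6 mol.
Outlet amounts (n = n₀ + Σ ν·ξ):
  V: 640.9 − 1(244.2) = 396.7
  P: 0 + 1(244.2) − 1(144.6) = 99.55
  R: 0 + 3(144.6) = 433.9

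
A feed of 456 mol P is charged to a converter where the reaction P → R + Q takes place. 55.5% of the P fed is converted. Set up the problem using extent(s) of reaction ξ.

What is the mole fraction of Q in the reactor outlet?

0.357

P reacted = 0.555 × 456 = 253.1 mol; ν_P = −1, so ξ = 253.1/1 = 253.1 mol.
Outlet amounts (n = n₀ + ν ξ):
  P: 456 − 1(253.1) = 202.9
  R: 0 + 1(253.1) = 253.1
  Q: 0 + 1(253.1) = 253.1
Total out = 709.1 mol; y_Q = 253.1 / 709.1 = 0.3569.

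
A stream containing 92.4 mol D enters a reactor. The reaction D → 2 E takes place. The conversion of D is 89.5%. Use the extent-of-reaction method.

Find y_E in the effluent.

D reacted = 0.895 × 92.4 = 82.7 mol; ν_D = −1, so ξ = 82.7/1 = 82.7 mol.
Outlet amounts (n = n₀ + ν ξ):
  D: 92.4 − 1(82.7) = 9.702
  E: 0 + 2(82.7) = 165.4
Total out = 175.1 mol; y_E = 165.4 / 175.1 = 0.9446.

0.945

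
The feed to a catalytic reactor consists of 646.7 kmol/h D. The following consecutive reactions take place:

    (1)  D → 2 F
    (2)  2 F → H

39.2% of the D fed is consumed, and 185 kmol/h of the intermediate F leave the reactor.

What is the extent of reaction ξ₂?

Conversion of D: D consumed = 1ξ₁ = 0.392 × 646.7 → ξ₁ = 253.5 kmol/h.
F balance: n_F = 0 + 2ξ₁ − 2ξ₂ = 185 → ξ₂ = (2·253.5 − 185)/2 = 161 kmol/h.
Outlet amounts (n = n₀ + Σ ν·ξ):
  D: 646.7 − 1(253.5) = 393.2
  F: 0 + 2(253.5) − 2(161) = 185
  H: 0 + 1(161) = 161

ξ₂ = 161 kmol/h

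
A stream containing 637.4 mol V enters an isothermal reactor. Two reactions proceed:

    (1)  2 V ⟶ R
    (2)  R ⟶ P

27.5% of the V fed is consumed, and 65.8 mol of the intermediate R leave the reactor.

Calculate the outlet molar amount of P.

21.8 mol

Conversion of V: V consumed = 2ξ₁ = 0.275 × 637.4 → ξ₁ = 87.64 mol.
R balance: n_R = 0 + 1ξ₁ − 1ξ₂ = 65.8 → ξ₂ = (1·87.64 − 65.8)/1 = 21.84 mol.
Outlet amounts (n = n₀ + Σ ν·ξ):
  V: 637.4 − 2(87.64) = 462.1
  R: 0 + 1(87.64) − 1(21.84) = 65.8
  P: 0 + 1(21.84) = 21.84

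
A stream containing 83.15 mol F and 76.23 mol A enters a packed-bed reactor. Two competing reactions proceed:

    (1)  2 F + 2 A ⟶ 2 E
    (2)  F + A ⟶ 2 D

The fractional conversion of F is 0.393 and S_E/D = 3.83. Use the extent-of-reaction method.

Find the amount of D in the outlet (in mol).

7.55 mol

Conversion of F: F consumed = 0.393 × 83.15 = 32.68 mol = 2ξ₁ + 1ξ₂.
Selectivity: 2ξ₁ / (2ξ₂) = 3.83 → ξ₁ = 3.83 ξ₂.
Substitute: (2·3.83 + 1) ξ₂ = 32.68 → ξ₂ = 3.773 mol, ξ₁ = 14.45 mol.
Outlet amounts (n = n₀ + Σ ν·ξ):
  F: 83.15 − 2(14.45) − 1(3.773) = 50.47
  A: 76.23 − 2(14.45) − 1(3.773) = 43.55
  E: 0 + 2(14.45) = 28.9
  D: 0 + 2(3.773) = 7.547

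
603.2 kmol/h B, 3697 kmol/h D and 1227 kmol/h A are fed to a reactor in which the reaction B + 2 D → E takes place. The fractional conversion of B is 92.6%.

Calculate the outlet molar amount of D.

2580 kmol/h

B reacted = 0.926 × 603.2 = 558.6 kmol/h; ν_B = −1, so ξ = 558.6/1 = 558.6 kmol/h.
Outlet amounts (n = n₀ + ν ξ):
  B: 603.2 − 1(558.6) = 44.64
  D: 3697 − 2(558.6) = 2580
  E: 0 + 1(558.6) = 558.6
  A: 1227 (inert)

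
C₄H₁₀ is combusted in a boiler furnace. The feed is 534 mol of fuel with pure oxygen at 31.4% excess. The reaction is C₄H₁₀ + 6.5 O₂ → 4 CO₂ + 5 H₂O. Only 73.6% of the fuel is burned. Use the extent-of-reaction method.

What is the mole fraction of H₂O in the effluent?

0.346

Stoichiometric O₂ = 6.5 × 534 = 3471 mol; O₂ fed = 3471 × 1.314 = 4561 mol.
Fuel reacted = 0.736 × 534 → ξ = 393 mol.
Outlet (n = n₀ + ν ξ):
  C₄H₁₀: 534 − 1(393) = 141
  O₂: 4561 − 6.5(393) = 2006
  CO₂: 0 + 4(393) = 1572
  H₂O: 0 + 5(393) = 1965
Total out = 5684 mol; y_H₂O = 1965 / 5684 = 0.3457.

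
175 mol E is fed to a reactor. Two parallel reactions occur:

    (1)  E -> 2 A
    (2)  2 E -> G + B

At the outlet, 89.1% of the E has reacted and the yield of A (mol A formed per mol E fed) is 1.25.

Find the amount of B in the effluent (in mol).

Yield of A: 2ξ₁ / 175 = 1.25 → ξ₁ = 109.4 mol.
Conversion of E: 1ξ₁ + 2ξ₂ = 0.891 × 175 = 155.9 → ξ₂ = 23.28 mol.
Outlet amounts (n = n₀ + Σ ν·ξ):
  E: 175 − 1(109.4) − 2(23.28) = 19.07
  A: 0 + 2(109.4) = 218.8
  G: 0 + 1(23.28) = 23.28
  B: 0 + 1(23.28) = 23.28

23.3 mol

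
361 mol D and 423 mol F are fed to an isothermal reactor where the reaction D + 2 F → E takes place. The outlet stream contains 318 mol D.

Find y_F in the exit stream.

For D: n = n₀ − 1ξ → 318 = 361 − 1ξ, giving ξ = 43 mol.
Outlet amounts (n = n₀ + ν ξ):
  D: 361 − 1(43) = 318
  F: 423 − 2(43) = 337
  E: 0 + 1(43) = 43
Total out = 698 mol; y_F = 337 / 698 = 0.4828.

0.483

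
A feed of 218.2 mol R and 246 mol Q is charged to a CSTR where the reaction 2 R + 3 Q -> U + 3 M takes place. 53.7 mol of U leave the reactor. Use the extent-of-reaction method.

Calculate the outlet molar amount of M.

161 mol

For U: n = n₀ + 1ξ → 53.7 = 0 + 1ξ, giving ξ = 53.7 mol.
Outlet amounts (n = n₀ + ν ξ):
  R: 218.2 − 2(53.7) = 110.8
  Q: 246 − 3(53.7) = 84.9
  U: 0 + 1(53.7) = 53.7
  M: 0 + 3(53.7) = 161.1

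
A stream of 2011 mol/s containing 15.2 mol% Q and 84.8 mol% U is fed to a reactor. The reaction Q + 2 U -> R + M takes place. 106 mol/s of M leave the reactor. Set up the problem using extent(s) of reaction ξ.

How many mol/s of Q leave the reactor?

For M: n = n₀ + 1ξ → 106 = 0 + 1ξ, giving ξ = 106 mol/s.
Outlet amounts (n = n₀ + ν ξ):
  Q: 305.7 − 1(106) = 199.7
  U: 1705 − 2(106) = 1493
  R: 0 + 1(106) = 106
  M: 0 + 1(106) = 106

200 mol/s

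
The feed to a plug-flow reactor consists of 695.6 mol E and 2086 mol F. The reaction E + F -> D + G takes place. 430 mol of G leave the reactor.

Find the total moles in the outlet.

For G: n = n₀ + 1ξ → 430 = 0 + 1ξ, giving ξ = 430 mol.
Outlet amounts (n = n₀ + ν ξ):
  E: 695.6 − 1(430) = 265.6
  F: 2086 − 1(430) = 1656
  D: 0 + 1(430) = 430
  G: 0 + 1(430) = 430
Total out = 265.6 + 1656 + 430 + 430 = 2782 mol.

2780 mol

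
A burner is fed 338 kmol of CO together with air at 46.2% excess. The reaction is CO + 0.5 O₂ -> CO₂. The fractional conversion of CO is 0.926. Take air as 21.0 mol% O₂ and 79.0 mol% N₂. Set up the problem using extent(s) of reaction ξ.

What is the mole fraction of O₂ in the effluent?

Stoichiometric O₂ = 0.5 × 338 = 169 kmol; O₂ fed = 169 × 1.462 = 247.1 kmol.
N₂ fed = 247.1 × 79/21 = 929.5 kmol.
Fuel reacted = 0.926 × 338 → ξ = 313 kmol.
Outlet (n = n₀ + ν ξ):
  CO: 338 − 1(313) = 25.01
  O₂: 247.1 − 0.5(313) = 90.58
  N₂: 929.5 (inert)
  CO₂: 0 + 1(313) = 313
Total out = 1358 kmol; y_O₂ = 90.58 / 1358 = 0.0667.

0.0667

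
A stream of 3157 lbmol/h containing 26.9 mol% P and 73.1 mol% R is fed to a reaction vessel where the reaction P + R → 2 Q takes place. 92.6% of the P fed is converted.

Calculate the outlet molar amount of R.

1520 lbmol/h

P reacted = 0.926 × 849.2 = 786.4 lbmol/h; ν_P = −1, so ξ = 786.4/1 = 786.4 lbmol/h.
Outlet amounts (n = n₀ + ν ξ):
  P: 849.2 − 1(786.4) = 62.84
  R: 2308 − 1(786.4) = 1521
  Q: 0 + 2(786.4) = 1573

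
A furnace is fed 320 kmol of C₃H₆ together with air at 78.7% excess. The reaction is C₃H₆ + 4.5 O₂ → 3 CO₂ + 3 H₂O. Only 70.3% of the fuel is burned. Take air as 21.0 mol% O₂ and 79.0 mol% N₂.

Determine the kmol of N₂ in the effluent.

Stoichiometric O₂ = 4.5 × 320 = 1440 kmol; O₂ fed = 1440 × 1.787 = 2573 kmol.
N₂ fed = 2573 × 79/21 = 9680 kmol.
Fuel reacted = 0.703 × 320 → ξ = 225 kmol.
Outlet (n = n₀ + ν ξ):
  C₃H₆: 320 − 1(225) = 95.04
  O₂: 2573 − 4.5(225) = 1561
  N₂: 9680 (inert)
  CO₂: 0 + 3(225) = 674.9
  H₂O: 0 + 3(225) = 674.9

9680 kmol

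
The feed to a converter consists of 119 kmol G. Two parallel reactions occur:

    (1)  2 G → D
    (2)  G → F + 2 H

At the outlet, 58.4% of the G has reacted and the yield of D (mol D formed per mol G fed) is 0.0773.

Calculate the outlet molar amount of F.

Yield of D: 1ξ₁ / 119 = 0.0773 → ξ₁ = 9.199 kmol.
Conversion of G: 2ξ₁ + 1ξ₂ = 0.584 × 119 = 69.5 → ξ₂ = 51.1 kmol.
Outlet amounts (n = n₀ + Σ ν·ξ):
  G: 119 − 2(9.199) − 1(51.1) = 49.5
  D: 0 + 1(9.199) = 9.199
  F: 0 + 1(51.1) = 51.1
  H: 0 + 2(51.1) = 102.2

51.1 kmol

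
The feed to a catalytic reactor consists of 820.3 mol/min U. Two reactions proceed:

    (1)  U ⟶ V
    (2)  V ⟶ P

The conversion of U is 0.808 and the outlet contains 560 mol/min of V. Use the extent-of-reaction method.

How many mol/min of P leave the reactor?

Conversion of U: U consumed = 1ξ₁ = 0.808 × 820.3 → ξ₁ = 662.8 mol/min.
V balance: n_V = 0 + 1ξ₁ − 1ξ₂ = 560 → ξ₂ = (1·662.8 − 560)/1 = 102.8 mol/min.
Outlet amounts (n = n₀ + Σ ν·ξ):
  U: 820.3 − 1(662.8) = 157.5
  V: 0 + 1(662.8) − 1(102.8) = 560
  P: 0 + 1(102.8) = 102.8

103 mol/min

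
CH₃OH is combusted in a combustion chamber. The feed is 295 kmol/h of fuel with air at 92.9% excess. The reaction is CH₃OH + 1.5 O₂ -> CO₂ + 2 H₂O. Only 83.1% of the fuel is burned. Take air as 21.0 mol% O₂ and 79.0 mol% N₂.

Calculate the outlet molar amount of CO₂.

245 kmol/h

Stoichiometric O₂ = 1.5 × 295 = 442.5 kmol/h; O₂ fed = 442.5 × 1.929 = 853.6 kmol/h.
N₂ fed = 853.6 × 79/21 = 3211 kmol/h.
Fuel reacted = 0.831 × 295 → ξ = 245.1 kmol/h.
Outlet (n = n₀ + ν ξ):
  CH₃OH: 295 − 1(245.1) = 49.86
  O₂: 853.6 − 1.5(245.1) = 485.9
  N₂: 3211 (inert)
  CO₂: 0 + 1(245.1) = 245.1
  H₂O: 0 + 2(245.1) = 490.3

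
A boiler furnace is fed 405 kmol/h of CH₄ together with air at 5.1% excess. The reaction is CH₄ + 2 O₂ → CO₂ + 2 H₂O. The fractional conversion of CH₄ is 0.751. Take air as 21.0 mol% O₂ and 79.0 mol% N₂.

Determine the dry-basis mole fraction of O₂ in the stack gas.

0.0631

Stoichiometric O₂ = 2 × 405 = 810 kmol/h; O₂ fed = 810 × 1.051 = 851.3 kmol/h.
N₂ fed = 851.3 × 79/21 = 3203 kmol/h.
Fuel reacted = 0.751 × 405 → ξ = 304.2 kmol/h.
Outlet (n = n₀ + ν ξ):
  CH₄: 405 − 1(304.2) = 100.8
  O₂: 851.3 − 2(304.2) = 243
  N₂: 3203 (inert)
  CO₂: 0 + 1(304.2) = 304.2
  H₂O: 0 + 2(304.2) = 608.3
Dry total = 3851 kmol/h; y_O₂ (dry) = 243 / 3851 = 0.06311.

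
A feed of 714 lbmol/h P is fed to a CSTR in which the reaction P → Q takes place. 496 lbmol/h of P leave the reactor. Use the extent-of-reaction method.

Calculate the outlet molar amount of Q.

218 lbmol/h

For P: n = n₀ − 1ξ → 496 = 714 − 1ξ, giving ξ = 218 lbmol/h.
Outlet amounts (n = n₀ + ν ξ):
  P: 714 − 1(218) = 496
  Q: 0 + 1(218) = 218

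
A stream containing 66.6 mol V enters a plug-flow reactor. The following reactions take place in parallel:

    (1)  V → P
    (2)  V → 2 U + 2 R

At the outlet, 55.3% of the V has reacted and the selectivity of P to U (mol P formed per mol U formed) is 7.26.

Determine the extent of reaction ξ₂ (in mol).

ξ₂ = 2.37 mol

Conversion of V: V consumed = 0.553 × 66.6 = 36.83 mol = 1ξ₁ + 1ξ₂.
Selectivity: 1ξ₁ / (2ξ₂) = 7.26 → ξ₁ = 14.52 ξ₂.
Substitute: (1·14.52 + 1) ξ₂ = 36.83 → ξ₂ = 2.373 mol, ξ₁ = 34.46 mol.
Outlet amounts (n = n₀ + Σ ν·ξ):
  V: 66.6 − 1(34.46) − 1(2.373) = 29.77
  P: 0 + 1(34.46) = 34.46
  U: 0 + 2(2.373) = 4.746
  R: 0 + 2(2.373) = 4.746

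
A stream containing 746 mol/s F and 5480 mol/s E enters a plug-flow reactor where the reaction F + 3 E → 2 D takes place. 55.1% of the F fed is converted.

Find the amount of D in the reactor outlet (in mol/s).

822 mol/s

F reacted = 0.551 × 746 = 411 mol/s; ν_F = −1, so ξ = 411/1 = 411 mol/s.
Outlet amounts (n = n₀ + ν ξ):
  F: 746 − 1(411) = 335
  E: 5480 − 3(411) = 4247
  D: 0 + 2(411) = 822.1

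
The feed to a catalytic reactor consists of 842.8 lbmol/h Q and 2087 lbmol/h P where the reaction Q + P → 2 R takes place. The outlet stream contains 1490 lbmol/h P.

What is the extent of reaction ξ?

ξ = 597 lbmol/h

For P: n = n₀ − 1ξ → 1490 = 2087 − 1ξ, giving ξ = 597 lbmol/h.
Outlet amounts (n = n₀ + ν ξ):
  Q: 842.8 − 1(597) = 245.8
  P: 2087 − 1(597) = 1490
  R: 0 + 2(597) = 1194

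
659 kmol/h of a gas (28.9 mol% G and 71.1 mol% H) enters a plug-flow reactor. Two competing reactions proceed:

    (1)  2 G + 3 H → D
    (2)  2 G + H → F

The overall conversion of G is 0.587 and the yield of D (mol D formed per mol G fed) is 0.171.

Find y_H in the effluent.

Yield of D: 1ξ₁ / 190.5 = 0.171 → ξ₁ = 32.57 kmol/h.
Conversion of G: 2ξ₁ + 2ξ₂ = 0.587 × 190.5 = 111.8 → ξ₂ = 23.33 kmol/h.
Outlet amounts (n = n₀ + Σ ν·ξ):
  G: 190.5 − 2(32.57) − 2(23.33) = 78.66
  H: 468.5 − 3(32.57) − 1(23.33) = 347.5
  D: 0 + 1(32.57) = 32.57
  F: 0 + 1(23.33) = 23.33
Total out = 482.1 kmol/h; y_H = 347.5 / 482.1 = 0.7209.

0.721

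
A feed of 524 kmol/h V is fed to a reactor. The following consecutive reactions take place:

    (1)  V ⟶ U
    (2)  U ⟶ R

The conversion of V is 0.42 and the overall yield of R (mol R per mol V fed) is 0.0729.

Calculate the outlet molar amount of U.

Conversion of V: V consumed = 1ξ₁ = 0.42 × 524 → ξ₁ = 220.1 kmol/h.
Yield of R: 1ξ₂ / 524 = 0.0729 → ξ₂ = 38.2 kmol/h.
Outlet amounts (n = n₀ + Σ ν·ξ):
  V: 524 − 1(220.1) = 303.9
  U: 0 + 1(220.1) − 1(38.2) = 181.9
  R: 0 + 1(38.2) = 38.2

182 kmol/h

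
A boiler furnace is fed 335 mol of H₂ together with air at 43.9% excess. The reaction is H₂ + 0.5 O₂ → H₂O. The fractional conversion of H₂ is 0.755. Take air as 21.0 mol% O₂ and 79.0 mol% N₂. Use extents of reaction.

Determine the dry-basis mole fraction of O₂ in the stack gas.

Stoichiometric O₂ = 0.5 × 335 = 167.5 mol; O₂ fed = 167.5 × 1.439 = 241 mol.
N₂ fed = 241 × 79/21 = 906.7 mol.
Fuel reacted = 0.755 × 335 → ξ = 252.9 mol.
Outlet (n = n₀ + ν ξ):
  H₂: 335 − 1(252.9) = 82.07
  O₂: 241 − 0.5(252.9) = 114.6
  N₂: 906.7 (inert)
  H₂O: 0 + 1(252.9) = 252.9
Dry total = 1103 mol; y_O₂ (dry) = 114.6 / 1103 = 0.1038.

0.104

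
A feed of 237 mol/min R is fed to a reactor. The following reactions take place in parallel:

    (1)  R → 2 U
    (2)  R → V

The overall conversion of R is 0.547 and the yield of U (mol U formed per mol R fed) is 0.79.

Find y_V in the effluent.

Yield of U: 2ξ₁ / 237 = 0.79 → ξ₁ = 93.62 mol/min.
Conversion of R: 1ξ₁ + 1ξ₂ = 0.547 × 237 = 129.6 → ξ₂ = 36.02 mol/min.
Outlet amounts (n = n₀ + Σ ν·ξ):
  R: 237 − 1(93.62) − 1(36.02) = 107.4
  U: 0 + 2(93.62) = 187.2
  V: 0 + 1(36.02) = 36.02
Total out = 330.6 mol/min; y_V = 36.02 / 330.6 = 0.109.

0.109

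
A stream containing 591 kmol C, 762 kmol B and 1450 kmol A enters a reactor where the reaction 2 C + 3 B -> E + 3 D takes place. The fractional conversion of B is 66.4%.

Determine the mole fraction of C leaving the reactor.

B reacted = 0.664 × 762 = 506 kmol; ν_B = −3, so ξ = 506/3 = 168.7 kmol.
Outlet amounts (n = n₀ + ν ξ):
  C: 591 − 2(168.7) = 253.7
  B: 762 − 3(168.7) = 256
  E: 0 + 1(168.7) = 168.7
  D: 0 + 3(168.7) = 506
  A: 1450 (inert)
Total out = 2634 kmol; y_C = 253.7 / 2634 = 0.0963.

0.0963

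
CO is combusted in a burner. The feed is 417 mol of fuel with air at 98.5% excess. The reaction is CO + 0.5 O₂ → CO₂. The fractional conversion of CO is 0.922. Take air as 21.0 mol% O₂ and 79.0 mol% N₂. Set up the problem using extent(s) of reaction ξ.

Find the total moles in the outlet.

2200 mol

Stoichiometric O₂ = 0.5 × 417 = 208.5 mol; O₂ fed = 208.5 × 1.985 = 413.9 mol.
N₂ fed = 413.9 × 79/21 = 1557 mol.
Fuel reacted = 0.922 × 417 → ξ = 384.5 mol.
Outlet (n = n₀ + ν ξ):
  CO: 417 − 1(384.5) = 32.53
  O₂: 413.9 − 0.5(384.5) = 221.6
  N₂: 1557 (inert)
  CO₂: 0 + 1(384.5) = 384.5
Total out = 32.53 + 221.6 + 1557 + 384.5 = 2196 mol.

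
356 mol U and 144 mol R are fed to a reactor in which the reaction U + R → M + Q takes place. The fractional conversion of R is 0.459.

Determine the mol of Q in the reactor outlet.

66.1 mol

R reacted = 0.459 × 144 = 66.1 mol; ν_R = −1, so ξ = 66.1/1 = 66.1 mol.
Outlet amounts (n = n₀ + ν ξ):
  U: 356 − 1(66.1) = 289.9
  R: 144 − 1(66.1) = 77.9
  M: 0 + 1(66.1) = 66.1
  Q: 0 + 1(66.1) = 66.1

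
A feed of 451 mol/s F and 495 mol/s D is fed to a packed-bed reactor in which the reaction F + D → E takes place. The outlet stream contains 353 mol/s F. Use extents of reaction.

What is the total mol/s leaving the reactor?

848 mol/s

For F: n = n₀ − 1ξ → 353 = 451 − 1ξ, giving ξ = 98 mol/s.
Outlet amounts (n = n₀ + ν ξ):
  F: 451 − 1(98) = 353
  D: 495 − 1(98) = 397
  E: 0 + 1(98) = 98
Total out = 353 + 397 + 98 = 848 mol/s.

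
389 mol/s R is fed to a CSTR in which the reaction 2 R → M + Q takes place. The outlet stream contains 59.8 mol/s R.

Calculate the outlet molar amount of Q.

165 mol/s

For R: n = n₀ − 2ξ → 59.8 = 389 − 2ξ, giving ξ = 164.6 mol/s.
Outlet amounts (n = n₀ + ν ξ):
  R: 389 − 2(164.6) = 59.8
  M: 0 + 1(164.6) = 164.6
  Q: 0 + 1(164.6) = 164.6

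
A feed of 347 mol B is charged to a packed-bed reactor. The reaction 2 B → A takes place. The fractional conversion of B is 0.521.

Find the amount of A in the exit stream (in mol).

B reacted = 0.521 × 347 = 180.8 mol; ν_B = −2, so ξ = 180.8/2 = 90.39 mol.
Outlet amounts (n = n₀ + ν ξ):
  B: 347 − 2(90.39) = 166.2
  A: 0 + 1(90.39) = 90.39

90.4 mol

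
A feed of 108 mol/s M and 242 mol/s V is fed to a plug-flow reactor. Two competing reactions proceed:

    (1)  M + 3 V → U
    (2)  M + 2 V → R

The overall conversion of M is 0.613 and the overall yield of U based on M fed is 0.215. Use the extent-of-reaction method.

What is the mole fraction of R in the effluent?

0.221

Yield of U: 1ξ₁ / 108 = 0.215 → ξ₁ = 23.22 mol/s.
Conversion of M: 1ξ₁ + 1ξ₂ = 0.613 × 108 = 66.2 → ξ₂ = 42.98 mol/s.
Outlet amounts (n = n₀ + Σ ν·ξ):
  M: 108 − 1(23.22) − 1(42.98) = 41.8
  V: 242 − 3(23.22) − 2(42.98) = 86.37
  U: 0 + 1(23.22) = 23.22
  R: 0 + 1(42.98) = 42.98
Total out = 194.4 mol/s; y_R = 42.98 / 194.4 = 0.2211.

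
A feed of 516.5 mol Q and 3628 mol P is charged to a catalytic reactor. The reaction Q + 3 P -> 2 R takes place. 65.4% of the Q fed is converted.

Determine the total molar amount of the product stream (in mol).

3470 mol

Q reacted = 0.654 × 516.5 = 337.8 mol; ν_Q = −1, so ξ = 337.8/1 = 337.8 mol.
Outlet amounts (n = n₀ + ν ξ):
  Q: 516.5 − 1(337.8) = 178.7
  P: 3628 − 3(337.8) = 2615
  R: 0 + 2(337.8) = 675.6
Total out = 178.7 + 2615 + 675.6 = 3469 mol.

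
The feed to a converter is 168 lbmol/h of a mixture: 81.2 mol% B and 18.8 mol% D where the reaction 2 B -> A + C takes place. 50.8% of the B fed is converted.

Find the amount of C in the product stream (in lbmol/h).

34.6 lbmol/h

B reacted = 0.508 × 136.4 = 69.3 lbmol/h; ν_B = −2, so ξ = 69.3/2 = 34.65 lbmol/h.
Outlet amounts (n = n₀ + ν ξ):
  B: 136.4 − 2(34.65) = 67.12
  A: 0 + 1(34.65) = 34.65
  C: 0 + 1(34.65) = 34.65
  D: 31.58 (inert)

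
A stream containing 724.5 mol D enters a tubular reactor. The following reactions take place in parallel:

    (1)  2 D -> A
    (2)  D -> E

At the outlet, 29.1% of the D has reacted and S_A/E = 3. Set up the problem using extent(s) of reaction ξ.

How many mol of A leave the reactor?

90.4 mol

Conversion of D: D consumed = 0.291 × 724.5 = 210.8 mol = 2ξ₁ + 1ξ₂.
Selectivity: 1ξ₁ / (1ξ₂) = 3 → ξ₁ = 3 ξ₂.
Substitute: (2·3 + 1) ξ₂ = 210.8 → ξ₂ = 30.12 mol, ξ₁ = 90.36 mol.
Outlet amounts (n = n₀ + Σ ν·ξ):
  D: 724.5 − 2(90.36) − 1(30.12) = 513.7
  A: 0 + 1(90.36) = 90.36
  E: 0 + 1(30.12) = 30.12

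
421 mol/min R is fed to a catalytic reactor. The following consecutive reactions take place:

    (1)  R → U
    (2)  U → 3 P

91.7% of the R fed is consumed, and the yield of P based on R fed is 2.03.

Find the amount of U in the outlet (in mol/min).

Conversion of R: R consumed = 1ξ₁ = 0.917 × 421 → ξ₁ = 386.1 mol/min.
Yield of P: 3ξ₂ / 421 = 2.03 → ξ₂ = 284.9 mol/min.
Outlet amounts (n = n₀ + Σ ν·ξ):
  R: 421 − 1(386.1) = 34.94
  U: 0 + 1(386.1) − 1(284.9) = 101.2
  P: 0 + 3(284.9) = 854.6

101 mol/min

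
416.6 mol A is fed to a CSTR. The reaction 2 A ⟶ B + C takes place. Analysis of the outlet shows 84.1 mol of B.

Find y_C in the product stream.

For B: n = n₀ + 1ξ → 84.1 = 0 + 1ξ, giving ξ = 84.1 mol.
Outlet amounts (n = n₀ + ν ξ):
  A: 416.6 − 2(84.1) = 248.4
  B: 0 + 1(84.1) = 84.1
  C: 0 + 1(84.1) = 84.1
Total out = 416.6 mol; y_C = 84.1 / 416.6 = 0.2019.

0.202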